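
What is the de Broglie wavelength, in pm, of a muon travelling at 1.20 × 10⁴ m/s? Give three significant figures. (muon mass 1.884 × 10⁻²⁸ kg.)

p = mv = 1.884 × 10⁻²⁸ × 1.20 × 10⁴ = 2.261 × 10⁻²⁴ kg·m/s.
λ = h/p = 6.626 × 10⁻³⁴ / 2.261 × 10⁻²⁴ = 2.93 × 10⁻¹⁰ m = 293 pm.

λ = 293 pm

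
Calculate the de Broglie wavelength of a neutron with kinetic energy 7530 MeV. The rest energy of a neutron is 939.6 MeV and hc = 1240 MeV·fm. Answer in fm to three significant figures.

Total energy E = KE + m₀c² = 7530 + 939.6 = 8469.6 MeV.
(pc)² = E² − (m₀c²)² = (8469.6)² − (939.6)² = 7.085 × 10⁷ MeV², so pc = 8417 MeV.
λ = hc/(pc) = 1240 MeV·fm / 8417 MeV = 0.147 fm.

λ = 0.147 fm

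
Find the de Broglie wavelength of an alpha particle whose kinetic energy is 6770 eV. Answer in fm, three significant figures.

λ = 175 fm

KE = 6770 eV = 1.085 × 10⁻¹⁵ J.
p = √(2mKE) = √(2 × 6.645 × 10⁻²⁷ × 1.085 × 10⁻¹⁵) = 3.797 × 10⁻²¹ kg·m/s.
λ = h/p = 6.626 × 10⁻³⁴ / 3.797 × 10⁻²¹ = 1.75 × 10⁻¹³ m = 175 fm.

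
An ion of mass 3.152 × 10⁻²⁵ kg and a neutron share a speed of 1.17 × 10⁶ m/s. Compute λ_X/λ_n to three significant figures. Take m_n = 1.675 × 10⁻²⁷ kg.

λ_X/λ_n = 5.31 × 10⁻³

At fixed v, p = mv so λ = h/(mv) ∝ 1/m.
λ_X/λ_n = m_n/m_X = 1.675 × 10⁻²⁷/3.152 × 10⁻²⁵ = 5.31 × 10⁻³.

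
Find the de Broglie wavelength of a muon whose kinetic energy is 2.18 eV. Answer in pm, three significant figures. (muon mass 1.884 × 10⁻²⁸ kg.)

KE = 2.18 eV = 3.492 × 10⁻¹⁹ J.
p = √(2mKE) = √(2 × 1.884 × 10⁻²⁸ × 3.492 × 10⁻¹⁹) = 1.147 × 10⁻²³ kg·m/s.
λ = h/p = 6.626 × 10⁻³⁴ / 1.147 × 10⁻²³ = 5.78 × 10⁻¹¹ m = 57.8 pm.

λ = 57.8 pm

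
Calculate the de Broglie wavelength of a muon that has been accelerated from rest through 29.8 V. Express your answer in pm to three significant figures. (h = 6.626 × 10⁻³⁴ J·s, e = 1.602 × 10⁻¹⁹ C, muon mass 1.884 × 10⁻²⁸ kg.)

KE = eV = 1.602 × 10⁻¹⁹ × 29.80 = 4.774 × 10⁻¹⁸ J.
p = √(2mKE) = √(2 × 1.884 × 10⁻²⁸ × 4.774 × 10⁻¹⁸) = 4.241 × 10⁻²³ kg·m/s.
λ = h/p = 6.626 × 10⁻³⁴ / 4.241 × 10⁻²³ = 1.56 × 10⁻¹¹ m = 15.6 pm.

λ = 15.6 pm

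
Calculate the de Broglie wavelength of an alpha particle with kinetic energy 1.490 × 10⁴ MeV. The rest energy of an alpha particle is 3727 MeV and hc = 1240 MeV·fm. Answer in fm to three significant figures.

λ = 0.0679 fm

Total energy E = KE + m₀c² = 1.490 × 10⁴ + 3727 = 18627 MeV.
(pc)² = E² − (m₀c²)² = (18627)² − (3727)² = 3.331 × 10⁸ MeV², so pc = 1.825 × 10⁴ MeV.
λ = hc/(pc) = 1240 MeV·fm / 1.825 × 10⁴ MeV = 0.0679 fm.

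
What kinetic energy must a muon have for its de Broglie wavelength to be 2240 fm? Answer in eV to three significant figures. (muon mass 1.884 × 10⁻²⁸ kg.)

p = h/λ = 6.626 × 10⁻³⁴ / 2.240 × 10⁻¹² = 2.958 × 10⁻²² kg·m/s.
KE = p²/(2m) = (2.958 × 10⁻²²)² / (2 × 1.884 × 10⁻²⁸) = 2.322 × 10⁻¹⁶ J = 1450 eV.

KE = 1450 eV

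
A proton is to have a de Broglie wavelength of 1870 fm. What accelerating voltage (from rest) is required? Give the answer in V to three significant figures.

p = h/λ = 6.626 × 10⁻³⁴ / 1.870 × 10⁻¹² = 3.543 × 10⁻²² kg·m/s.
KE = p²/(2m) = 3.752 × 10⁻¹⁷ J.
V = KE/e = 3.752 × 10⁻¹⁷ / (1.602 × 10⁻¹⁹) = 234 V.

V = 234 V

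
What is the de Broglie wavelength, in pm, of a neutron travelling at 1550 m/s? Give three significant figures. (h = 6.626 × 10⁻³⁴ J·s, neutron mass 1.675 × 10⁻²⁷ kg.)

λ = 255 pm

p = mv = 1.675 × 10⁻²⁷ × 1550 = 2.596 × 10⁻²⁴ kg·m/s.
λ = h/p = 6.626 × 10⁻³⁴ / 2.596 × 10⁻²⁴ = 2.55 × 10⁻¹⁰ m = 255 pm.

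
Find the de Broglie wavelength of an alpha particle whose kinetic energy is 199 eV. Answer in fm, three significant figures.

KE = 199 eV = 3.188 × 10⁻¹⁷ J.
p = √(2mKE) = √(2 × 6.645 × 10⁻²⁷ × 3.188 × 10⁻¹⁷) = 6.509 × 10⁻²² kg·m/s.
λ = h/p = 6.626 × 10⁻³⁴ / 6.509 × 10⁻²² = 1.02 × 10⁻¹² m = 1020 fm.

λ = 1020 fm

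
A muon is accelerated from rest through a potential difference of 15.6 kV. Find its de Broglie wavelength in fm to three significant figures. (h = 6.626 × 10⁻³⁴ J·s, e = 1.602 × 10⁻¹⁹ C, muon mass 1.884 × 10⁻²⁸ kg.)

λ = 683 fm

KE = eV = 1.602 × 10⁻¹⁹ × 1.560 × 10⁴ = 2.499 × 10⁻¹⁵ J.
p = √(2mKE) = √(2 × 1.884 × 10⁻²⁸ × 2.499 × 10⁻¹⁵) = 9.704 × 10⁻²² kg·m/s.
λ = h/p = 6.626 × 10⁻³⁴ / 9.704 × 10⁻²² = 6.83 × 10⁻¹³ m = 683 fm.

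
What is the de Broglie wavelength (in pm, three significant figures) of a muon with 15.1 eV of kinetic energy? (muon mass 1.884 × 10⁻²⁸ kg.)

λ = 21.9 pm

KE = 15.1 eV = 2.419 × 10⁻¹⁸ J.
p = √(2mKE) = √(2 × 1.884 × 10⁻²⁸ × 2.419 × 10⁻¹⁸) = 3.019 × 10⁻²³ kg·m/s.
λ = h/p = 6.626 × 10⁻³⁴ / 3.019 × 10⁻²³ = 2.19 × 10⁻¹¹ m = 21.9 pm.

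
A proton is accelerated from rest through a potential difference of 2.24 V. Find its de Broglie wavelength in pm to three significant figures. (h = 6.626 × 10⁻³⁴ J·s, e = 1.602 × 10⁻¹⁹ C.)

λ = 19.1 pm

KE = eV = 1.602 × 10⁻¹⁹ × 2.240 = 3.588 × 10⁻¹⁹ J.
p = √(2mKE) = √(2 × 1.673 × 10⁻²⁷ × 3.588 × 10⁻¹⁹) = 3.465 × 10⁻²³ kg·m/s.
λ = h/p = 6.626 × 10⁻³⁴ / 3.465 × 10⁻²³ = 1.91 × 10⁻¹¹ m = 19.1 pm.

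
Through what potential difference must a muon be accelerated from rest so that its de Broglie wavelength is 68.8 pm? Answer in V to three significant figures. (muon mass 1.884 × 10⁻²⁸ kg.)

V = 1.54 V

p = h/λ = 6.626 × 10⁻³⁴ / 6.880 × 10⁻¹¹ = 9.631 × 10⁻²⁴ kg·m/s.
KE = p²/(2m) = 2.462 × 10⁻¹⁹ J.
V = KE/e = 2.462 × 10⁻¹⁹ / (1.602 × 10⁻¹⁹) = 1.54 V.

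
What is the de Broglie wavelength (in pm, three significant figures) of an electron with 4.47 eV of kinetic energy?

λ = 580 pm

KE = 4.47 eV = 7.161 × 10⁻¹⁹ J.
p = √(2mKE) = √(2 × 9.109 × 10⁻³¹ × 7.161 × 10⁻¹⁹) = 1.142 × 10⁻²⁴ kg·m/s.
λ = h/p = 6.626 × 10⁻³⁴ / 1.142 × 10⁻²⁴ = 5.80 × 10⁻¹⁰ m = 580 pm.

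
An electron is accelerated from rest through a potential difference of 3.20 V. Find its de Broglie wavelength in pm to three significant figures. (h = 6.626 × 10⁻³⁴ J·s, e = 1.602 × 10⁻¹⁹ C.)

λ = 686 pm

KE = eV = 1.602 × 10⁻¹⁹ × 3.200 = 5.126 × 10⁻¹⁹ J.
p = √(2mKE) = √(2 × 9.109 × 10⁻³¹ × 5.126 × 10⁻¹⁹) = 9.664 × 10⁻²⁵ kg·m/s.
λ = h/p = 6.626 × 10⁻³⁴ / 9.664 × 10⁻²⁵ = 6.86 × 10⁻¹⁰ m = 686 pm.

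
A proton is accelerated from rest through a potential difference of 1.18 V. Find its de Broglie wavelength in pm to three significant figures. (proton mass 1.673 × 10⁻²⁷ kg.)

KE = eV = 1.602 × 10⁻¹⁹ × 1.180 = 1.890 × 10⁻¹⁹ J.
p = √(2mKE) = √(2 × 1.673 × 10⁻²⁷ × 1.890 × 10⁻¹⁹) = 2.515 × 10⁻²³ kg·m/s.
λ = h/p = 6.626 × 10⁻³⁴ / 2.515 × 10⁻²³ = 2.63 × 10⁻¹¹ m = 26.3 pm.

λ = 26.3 pm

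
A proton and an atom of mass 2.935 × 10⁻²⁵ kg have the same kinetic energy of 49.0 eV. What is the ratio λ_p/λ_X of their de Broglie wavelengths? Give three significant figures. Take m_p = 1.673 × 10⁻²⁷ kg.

λ_p/λ_X = 13.2

At fixed KE, p = √(2mKE) so λ = h/p ∝ 1/√m.
λ_p/λ_X = √(m_X/m_p) = √(2.935 × 10⁻²⁵/1.673 × 10⁻²⁷) = √(175.4) = 13.2.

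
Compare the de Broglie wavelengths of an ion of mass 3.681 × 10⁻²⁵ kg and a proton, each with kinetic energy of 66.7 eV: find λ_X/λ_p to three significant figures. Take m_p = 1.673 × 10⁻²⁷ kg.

At fixed KE, p = √(2mKE) so λ = h/p ∝ 1/√m.
λ_X/λ_p = √(m_p/m_X) = √(1.673 × 10⁻²⁷/3.681 × 10⁻²⁵) = √(4.545 × 10⁻³) = 0.0674.

λ_X/λ_p = 0.0674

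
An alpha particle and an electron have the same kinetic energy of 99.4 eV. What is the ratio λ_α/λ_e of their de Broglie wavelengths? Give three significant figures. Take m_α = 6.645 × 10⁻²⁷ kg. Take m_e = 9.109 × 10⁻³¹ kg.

At fixed KE, p = √(2mKE) so λ = h/p ∝ 1/√m.
λ_α/λ_e = √(m_e/m_α) = √(9.109 × 10⁻³¹/6.645 × 10⁻²⁷) = √(1.371 × 10⁻⁴) = 0.0117.

λ_α/λ_e = 0.0117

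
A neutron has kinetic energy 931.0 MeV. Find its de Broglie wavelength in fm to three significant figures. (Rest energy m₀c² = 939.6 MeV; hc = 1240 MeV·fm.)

Total energy E = KE + m₀c² = 931.0 + 939.6 = 1870.6 MeV.
(pc)² = E² − (m₀c²)² = (1870.6)² − (939.6)² = 2.616 × 10⁶ MeV², so pc = 1617 MeV.
λ = hc/(pc) = 1240 MeV·fm / 1617 MeV = 0.767 fm.

λ = 0.767 fm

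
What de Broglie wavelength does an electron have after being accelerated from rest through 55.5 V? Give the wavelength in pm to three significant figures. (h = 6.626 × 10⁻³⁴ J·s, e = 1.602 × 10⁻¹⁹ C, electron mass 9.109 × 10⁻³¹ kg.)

λ = 165 pm

KE = eV = 1.602 × 10⁻¹⁹ × 55.50 = 8.891 × 10⁻¹⁸ J.
p = √(2mKE) = √(2 × 9.109 × 10⁻³¹ × 8.891 × 10⁻¹⁸) = 4.025 × 10⁻²⁴ kg·m/s.
λ = h/p = 6.626 × 10⁻³⁴ / 4.025 × 10⁻²⁴ = 1.65 × 10⁻¹⁰ m = 165 pm.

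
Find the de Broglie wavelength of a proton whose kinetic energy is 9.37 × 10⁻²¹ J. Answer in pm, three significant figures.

λ = 118 pm

p = √(2mKE) = √(2 × 1.673 × 10⁻²⁷ × 9.370 × 10⁻²¹) = 5.599 × 10⁻²⁴ kg·m/s.
λ = h/p = 6.626 × 10⁻³⁴ / 5.599 × 10⁻²⁴ = 1.18 × 10⁻¹⁰ m = 118 pm.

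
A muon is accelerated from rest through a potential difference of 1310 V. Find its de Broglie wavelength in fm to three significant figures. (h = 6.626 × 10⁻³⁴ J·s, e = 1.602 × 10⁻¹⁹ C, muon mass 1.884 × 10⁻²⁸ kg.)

λ = 2360 fm

KE = eV = 1.602 × 10⁻¹⁹ × 1310 = 2.099 × 10⁻¹⁶ J.
p = √(2mKE) = √(2 × 1.884 × 10⁻²⁸ × 2.099 × 10⁻¹⁶) = 2.812 × 10⁻²² kg·m/s.
λ = h/p = 6.626 × 10⁻³⁴ / 2.812 × 10⁻²² = 2.36 × 10⁻¹² m = 2360 fm.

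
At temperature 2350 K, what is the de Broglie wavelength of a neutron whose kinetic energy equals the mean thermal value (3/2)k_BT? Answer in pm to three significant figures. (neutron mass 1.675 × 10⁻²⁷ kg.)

λ = 51.9 pm

KE = (3/2)k_BT = 1.5 × 1.381 × 10⁻²³ × 2350 = 4.868 × 10⁻²⁰ J.
p = √(2mKE) = √(2 × 1.675 × 10⁻²⁷ × 4.868 × 10⁻²⁰) = 1.277 × 10⁻²³ kg·m/s.
λ = h/p = 5.19 × 10⁻¹¹ m = 51.9 pm.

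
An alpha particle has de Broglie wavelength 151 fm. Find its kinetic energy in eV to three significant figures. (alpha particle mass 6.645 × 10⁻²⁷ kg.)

p = h/λ = 6.626 × 10⁻³⁴ / 1.510 × 10⁻¹³ = 4.388 × 10⁻²¹ kg·m/s.
KE = p²/(2m) = (4.388 × 10⁻²¹)² / (2 × 6.645 × 10⁻²⁷) = 1.449 × 10⁻¹⁵ J = 9040 eV.

KE = 9040 eV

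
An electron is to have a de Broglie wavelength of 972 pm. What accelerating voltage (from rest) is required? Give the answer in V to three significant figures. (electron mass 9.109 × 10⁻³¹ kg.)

V = 1.59 V

p = h/λ = 6.626 × 10⁻³⁴ / 9.720 × 10⁻¹⁰ = 6.817 × 10⁻²⁵ kg·m/s.
KE = p²/(2m) = 2.551 × 10⁻¹⁹ J.
V = KE/e = 2.551 × 10⁻¹⁹ / (1.602 × 10⁻¹⁹) = 1.59 V.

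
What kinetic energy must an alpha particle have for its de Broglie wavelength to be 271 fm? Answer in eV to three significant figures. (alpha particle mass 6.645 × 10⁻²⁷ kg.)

KE = 2810 eV

p = h/λ = 6.626 × 10⁻³⁴ / 2.710 × 10⁻¹³ = 2.445 × 10⁻²¹ kg·m/s.
KE = p²/(2m) = (2.445 × 10⁻²¹)² / (2 × 6.645 × 10⁻²⁷) = 4.498 × 10⁻¹⁶ J = 2810 eV.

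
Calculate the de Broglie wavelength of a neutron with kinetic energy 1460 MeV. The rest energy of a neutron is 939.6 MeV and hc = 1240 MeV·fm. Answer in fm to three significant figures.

λ = 0.562 fm

Total energy E = KE + m₀c² = 1460 + 939.6 = 2399.6 MeV.
(pc)² = E² − (m₀c²)² = (2399.6)² − (939.6)² = 4.875 × 10⁶ MeV², so pc = 2208 MeV.
λ = hc/(pc) = 1240 MeV·fm / 2208 MeV = 0.562 fm.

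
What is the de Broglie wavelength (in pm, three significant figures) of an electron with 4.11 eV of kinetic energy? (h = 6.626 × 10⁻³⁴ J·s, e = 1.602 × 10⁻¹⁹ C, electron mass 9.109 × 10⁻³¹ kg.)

λ = 605 pm

KE = 4.11 eV = 6.584 × 10⁻¹⁹ J.
p = √(2mKE) = √(2 × 9.109 × 10⁻³¹ × 6.584 × 10⁻¹⁹) = 1.095 × 10⁻²⁴ kg·m/s.
λ = h/p = 6.626 × 10⁻³⁴ / 1.095 × 10⁻²⁴ = 6.05 × 10⁻¹⁰ m = 605 pm.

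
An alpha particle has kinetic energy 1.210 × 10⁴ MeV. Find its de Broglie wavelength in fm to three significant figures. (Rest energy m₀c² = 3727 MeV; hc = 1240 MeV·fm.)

Total energy E = KE + m₀c² = 1.210 × 10⁴ + 3727 = 15827 MeV.
(pc)² = E² − (m₀c²)² = (15827)² − (3727)² = 2.366 × 10⁸ MeV², so pc = 1.538 × 10⁴ MeV.
λ = hc/(pc) = 1240 MeV·fm / 1.538 × 10⁴ MeV = 0.0806 fm.

λ = 0.0806 fm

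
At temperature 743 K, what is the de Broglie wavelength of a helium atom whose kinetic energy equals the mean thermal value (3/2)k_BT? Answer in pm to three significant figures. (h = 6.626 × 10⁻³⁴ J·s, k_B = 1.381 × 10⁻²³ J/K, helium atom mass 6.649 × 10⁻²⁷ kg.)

KE = (3/2)k_BT = 1.5 × 1.381 × 10⁻²³ × 743 = 1.539 × 10⁻²⁰ J.
p = √(2mKE) = √(2 × 6.649 × 10⁻²⁷ × 1.539 × 10⁻²⁰) = 1.431 × 10⁻²³ kg·m/s.
λ = h/p = 4.63 × 10⁻¹¹ m = 46.3 pm.

λ = 46.3 pm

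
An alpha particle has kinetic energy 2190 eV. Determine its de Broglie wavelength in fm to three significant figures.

λ = 307 fm

KE = 2190 eV = 3.508 × 10⁻¹⁶ J.
p = √(2mKE) = √(2 × 6.645 × 10⁻²⁷ × 3.508 × 10⁻¹⁶) = 2.159 × 10⁻²¹ kg·m/s.
λ = h/p = 6.626 × 10⁻³⁴ / 2.159 × 10⁻²¹ = 3.07 × 10⁻¹³ m = 307 fm.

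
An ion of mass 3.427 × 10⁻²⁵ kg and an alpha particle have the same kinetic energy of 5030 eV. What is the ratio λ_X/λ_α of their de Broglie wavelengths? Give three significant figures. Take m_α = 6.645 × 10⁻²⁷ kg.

λ_X/λ_α = 0.139

At fixed KE, p = √(2mKE) so λ = h/p ∝ 1/√m.
λ_X/λ_α = √(m_α/m_X) = √(6.645 × 10⁻²⁷/3.427 × 10⁻²⁵) = √(0.01939) = 0.139.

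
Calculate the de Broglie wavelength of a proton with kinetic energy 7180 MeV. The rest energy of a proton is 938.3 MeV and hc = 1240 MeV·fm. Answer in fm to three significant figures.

Total energy E = KE + m₀c² = 7180 + 938.3 = 8118.3 MeV.
(pc)² = E² − (m₀c²)² = (8118.3)² − (938.3)² = 6.503 × 10⁷ MeV², so pc = 8064 MeV.
λ = hc/(pc) = 1240 MeV·fm / 8064 MeV = 0.154 fm.

λ = 0.154 fm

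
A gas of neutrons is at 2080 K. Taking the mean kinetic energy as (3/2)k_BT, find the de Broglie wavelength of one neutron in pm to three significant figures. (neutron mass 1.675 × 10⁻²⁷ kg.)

KE = (3/2)k_BT = 1.5 × 1.381 × 10⁻²³ × 2080 = 4.309 × 10⁻²⁰ J.
p = √(2mKE) = √(2 × 1.675 × 10⁻²⁷ × 4.309 × 10⁻²⁰) = 1.201 × 10⁻²³ kg·m/s.
λ = h/p = 5.52 × 10⁻¹¹ m = 55.2 pm.

λ = 55.2 pm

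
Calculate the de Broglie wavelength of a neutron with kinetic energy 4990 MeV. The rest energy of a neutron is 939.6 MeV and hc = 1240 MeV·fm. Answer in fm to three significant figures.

λ = 0.212 fm

Total energy E = KE + m₀c² = 4990 + 939.6 = 5929.6 MeV.
(pc)² = E² − (m₀c²)² = (5929.6)² − (939.6)² = 3.428 × 10⁷ MeV², so pc = 5855 MeV.
λ = hc/(pc) = 1240 MeV·fm / 5855 MeV = 0.212 fm.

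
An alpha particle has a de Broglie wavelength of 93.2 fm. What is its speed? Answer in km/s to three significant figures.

v = 1070 km/s

p = h/λ = 6.626 × 10⁻³⁴ / 9.320 × 10⁻¹⁴ = 7.109 × 10⁻²¹ kg·m/s.
v = p/m = 7.109 × 10⁻²¹ / 6.645 × 10⁻²⁷ = 1.07 × 10⁶ m/s = 1070 km/s.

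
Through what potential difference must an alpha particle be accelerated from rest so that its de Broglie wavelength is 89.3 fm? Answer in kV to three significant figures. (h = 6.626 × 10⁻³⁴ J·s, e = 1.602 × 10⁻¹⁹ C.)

V = 12.9 kV

p = h/λ = 6.626 × 10⁻³⁴ / 8.930 × 10⁻¹⁴ = 7.420 × 10⁻²¹ kg·m/s.
KE = p²/(2m) = 4.143 × 10⁻¹⁵ J.
V = KE/2e = 4.143 × 10⁻¹⁵ / (2 × 1.602 × 10⁻¹⁹) = 12.9 kV.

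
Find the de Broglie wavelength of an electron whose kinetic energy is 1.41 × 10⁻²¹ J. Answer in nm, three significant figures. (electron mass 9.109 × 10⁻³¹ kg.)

λ = 13.1 nm

p = √(2mKE) = √(2 × 9.109 × 10⁻³¹ × 1.410 × 10⁻²¹) = 5.068 × 10⁻²⁶ kg·m/s.
λ = h/p = 6.626 × 10⁻³⁴ / 5.068 × 10⁻²⁶ = 1.31 × 10⁻⁸ m = 13.1 nm.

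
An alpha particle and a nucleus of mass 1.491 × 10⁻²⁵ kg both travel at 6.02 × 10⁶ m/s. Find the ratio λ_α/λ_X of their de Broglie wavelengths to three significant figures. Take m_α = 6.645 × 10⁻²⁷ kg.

λ_α/λ_X = 22.4

At fixed v, p = mv so λ = h/(mv) ∝ 1/m.
λ_α/λ_X = m_X/m_α = 1.491 × 10⁻²⁵/6.645 × 10⁻²⁷ = 22.4.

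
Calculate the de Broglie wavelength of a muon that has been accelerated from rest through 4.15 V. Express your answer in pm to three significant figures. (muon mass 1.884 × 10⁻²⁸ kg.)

λ = 41.9 pm

KE = eV = 1.602 × 10⁻¹⁹ × 4.150 = 6.648 × 10⁻¹⁹ J.
p = √(2mKE) = √(2 × 1.884 × 10⁻²⁸ × 6.648 × 10⁻¹⁹) = 1.583 × 10⁻²³ kg·m/s.
λ = h/p = 6.626 × 10⁻³⁴ / 1.583 × 10⁻²³ = 4.19 × 10⁻¹¹ m = 41.9 pm.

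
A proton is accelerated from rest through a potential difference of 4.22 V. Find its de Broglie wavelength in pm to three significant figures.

λ = 13.9 pm

KE = eV = 1.602 × 10⁻¹⁹ × 4.220 = 6.760 × 10⁻¹⁹ J.
p = √(2mKE) = √(2 × 1.673 × 10⁻²⁷ × 6.760 × 10⁻¹⁹) = 4.756 × 10⁻²³ kg·m/s.
λ = h/p = 6.626 × 10⁻³⁴ / 4.756 × 10⁻²³ = 1.39 × 10⁻¹¹ m = 13.9 pm.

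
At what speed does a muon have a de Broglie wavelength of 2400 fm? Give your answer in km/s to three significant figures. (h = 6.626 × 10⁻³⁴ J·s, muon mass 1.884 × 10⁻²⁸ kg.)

p = h/λ = 6.626 × 10⁻³⁴ / 2.400 × 10⁻¹² = 2.761 × 10⁻²² kg·m/s.
v = p/m = 2.761 × 10⁻²² / 1.884 × 10⁻²⁸ = 1.47 × 10⁶ m/s = 1470 km/s.

v = 1470 km/s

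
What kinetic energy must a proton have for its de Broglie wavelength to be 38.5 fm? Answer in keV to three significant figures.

p = h/λ = 6.626 × 10⁻³⁴ / 3.850 × 10⁻¹⁴ = 1.721 × 10⁻²⁰ kg·m/s.
KE = p²/(2m) = (1.721 × 10⁻²⁰)² / (2 × 1.673 × 10⁻²⁷) = 8.852 × 10⁻¹⁴ J = 553 keV.

KE = 553 keV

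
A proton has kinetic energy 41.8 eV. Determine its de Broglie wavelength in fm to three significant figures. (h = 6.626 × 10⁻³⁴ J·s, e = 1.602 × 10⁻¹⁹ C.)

KE = 41.8 eV = 6.696 × 10⁻¹⁸ J.
p = √(2mKE) = √(2 × 1.673 × 10⁻²⁷ × 6.696 × 10⁻¹⁸) = 1.497 × 10⁻²² kg·m/s.
λ = h/p = 6.626 × 10⁻³⁴ / 1.497 × 10⁻²² = 4.43 × 10⁻¹² m = 4430 fm.

λ = 4430 fm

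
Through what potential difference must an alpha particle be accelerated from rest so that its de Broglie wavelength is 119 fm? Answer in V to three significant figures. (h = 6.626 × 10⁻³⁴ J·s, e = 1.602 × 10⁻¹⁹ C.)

p = h/λ = 6.626 × 10⁻³⁴ / 1.190 × 10⁻¹³ = 5.568 × 10⁻²¹ kg·m/s.
KE = p²/(2m) = 2.333 × 10⁻¹⁵ J.
V = KE/2e = 2.333 × 10⁻¹⁵ / (2 × 1.602 × 10⁻¹⁹) = 7280 V.

V = 7280 V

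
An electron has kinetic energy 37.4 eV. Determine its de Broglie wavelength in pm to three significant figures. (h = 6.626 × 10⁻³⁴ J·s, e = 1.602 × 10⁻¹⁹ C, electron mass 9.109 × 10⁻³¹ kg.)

KE = 37.4 eV = 5.991 × 10⁻¹⁸ J.
p = √(2mKE) = √(2 × 9.109 × 10⁻³¹ × 5.991 × 10⁻¹⁸) = 3.304 × 10⁻²⁴ kg·m/s.
λ = h/p = 6.626 × 10⁻³⁴ / 3.304 × 10⁻²⁴ = 2.01 × 10⁻¹⁰ m = 201 pm.

λ = 201 pm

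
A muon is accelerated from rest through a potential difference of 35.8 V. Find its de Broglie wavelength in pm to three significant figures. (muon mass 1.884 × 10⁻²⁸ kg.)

λ = 14.3 pm

KE = eV = 1.602 × 10⁻¹⁹ × 35.80 = 5.735 × 10⁻¹⁸ J.
p = √(2mKE) = √(2 × 1.884 × 10⁻²⁸ × 5.735 × 10⁻¹⁸) = 4.649 × 10⁻²³ kg·m/s.
λ = h/p = 6.626 × 10⁻³⁴ / 4.649 × 10⁻²³ = 1.43 × 10⁻¹¹ m = 14.3 pm.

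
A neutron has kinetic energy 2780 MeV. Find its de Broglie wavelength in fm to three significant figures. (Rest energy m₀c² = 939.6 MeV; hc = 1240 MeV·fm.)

λ = 0.345 fm

Total energy E = KE + m₀c² = 2780 + 939.6 = 3719.6 MeV.
(pc)² = E² − (m₀c²)² = (3719.6)² − (939.6)² = 1.295 × 10⁷ MeV², so pc = 3599 MeV.
λ = hc/(pc) = 1240 MeV·fm / 3599 MeV = 0.345 fm.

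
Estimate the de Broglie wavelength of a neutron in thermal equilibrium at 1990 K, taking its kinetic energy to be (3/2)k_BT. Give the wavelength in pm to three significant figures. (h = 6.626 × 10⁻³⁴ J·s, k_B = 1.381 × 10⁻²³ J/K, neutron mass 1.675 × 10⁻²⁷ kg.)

KE = (3/2)k_BT = 1.5 × 1.381 × 10⁻²³ × 1990 = 4.122 × 10⁻²⁰ J.
p = √(2mKE) = √(2 × 1.675 × 10⁻²⁷ × 4.122 × 10⁻²⁰) = 1.175 × 10⁻²³ kg·m/s.
λ = h/p = 5.64 × 10⁻¹¹ m = 56.4 pm.

λ = 56.4 pm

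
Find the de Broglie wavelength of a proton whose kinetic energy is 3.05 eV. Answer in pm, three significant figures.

λ = 16.4 pm

KE = 3.05 eV = 4.886 × 10⁻¹⁹ J.
p = √(2mKE) = √(2 × 1.673 × 10⁻²⁷ × 4.886 × 10⁻¹⁹) = 4.043 × 10⁻²³ kg·m/s.
λ = h/p = 6.626 × 10⁻³⁴ / 4.043 × 10⁻²³ = 1.64 × 10⁻¹¹ m = 16.4 pm.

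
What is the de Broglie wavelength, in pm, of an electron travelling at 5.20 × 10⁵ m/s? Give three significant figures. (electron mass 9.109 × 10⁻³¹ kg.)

λ = 1400 pm

p = mv = 9.109 × 10⁻³¹ × 5.20 × 10⁵ = 4.737 × 10⁻²⁵ kg·m/s.
λ = h/p = 6.626 × 10⁻³⁴ / 4.737 × 10⁻²⁵ = 1.40 × 10⁻⁹ m = 1400 pm.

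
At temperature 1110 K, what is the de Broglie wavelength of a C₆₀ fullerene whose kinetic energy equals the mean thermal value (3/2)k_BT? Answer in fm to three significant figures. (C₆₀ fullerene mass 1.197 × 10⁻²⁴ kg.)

KE = (3/2)k_BT = 1.5 × 1.381 × 10⁻²³ × 1110 = 2.299 × 10⁻²⁰ J.
p = √(2mKE) = √(2 × 1.197 × 10⁻²⁴ × 2.299 × 10⁻²⁰) = 2.346 × 10⁻²² kg·m/s.
λ = h/p = 2.82 × 10⁻¹² m = 2820 fm.

λ = 2820 fm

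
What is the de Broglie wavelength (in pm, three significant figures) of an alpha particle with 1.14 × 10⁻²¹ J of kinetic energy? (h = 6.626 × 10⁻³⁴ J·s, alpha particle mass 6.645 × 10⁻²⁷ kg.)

λ = 170 pm

p = √(2mKE) = √(2 × 6.645 × 10⁻²⁷ × 1.140 × 10⁻²¹) = 3.892 × 10⁻²⁴ kg·m/s.
λ = h/p = 6.626 × 10⁻³⁴ / 3.892 × 10⁻²⁴ = 1.70 × 10⁻¹⁰ m = 170 pm.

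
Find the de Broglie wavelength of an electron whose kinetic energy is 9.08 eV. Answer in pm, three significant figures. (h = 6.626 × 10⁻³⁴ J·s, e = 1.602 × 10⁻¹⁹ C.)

KE = 9.08 eV = 1.455 × 10⁻¹⁸ J.
p = √(2mKE) = √(2 × 9.109 × 10⁻³¹ × 1.455 × 10⁻¹⁸) = 1.628 × 10⁻²⁴ kg·m/s.
λ = h/p = 6.626 × 10⁻³⁴ / 1.628 × 10⁻²⁴ = 4.07 × 10⁻¹⁰ m = 407 pm.

λ = 407 pm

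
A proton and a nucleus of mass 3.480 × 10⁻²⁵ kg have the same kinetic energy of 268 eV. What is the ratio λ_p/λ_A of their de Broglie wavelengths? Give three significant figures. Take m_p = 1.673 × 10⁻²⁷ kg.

λ_p/λ_A = 14.4

At fixed KE, p = √(2mKE) so λ = h/p ∝ 1/√m.
λ_p/λ_A = √(m_A/m_p) = √(3.480 × 10⁻²⁵/1.673 × 10⁻²⁷) = √(208.0) = 14.4.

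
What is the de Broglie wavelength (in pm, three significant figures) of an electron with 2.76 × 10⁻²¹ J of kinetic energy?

p = √(2mKE) = √(2 × 9.109 × 10⁻³¹ × 2.760 × 10⁻²¹) = 7.091 × 10⁻²⁶ kg·m/s.
λ = h/p = 6.626 × 10⁻³⁴ / 7.091 × 10⁻²⁶ = 9.34 × 10⁻⁹ m = 9340 pm.

λ = 9340 pm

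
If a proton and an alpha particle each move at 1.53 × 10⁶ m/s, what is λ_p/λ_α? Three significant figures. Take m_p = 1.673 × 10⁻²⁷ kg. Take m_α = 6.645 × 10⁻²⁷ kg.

At fixed v, p = mv so λ = h/(mv) ∝ 1/m.
λ_p/λ_α = m_α/m_p = 6.645 × 10⁻²⁷/1.673 × 10⁻²⁷ = 3.97.

λ_p/λ_α = 3.97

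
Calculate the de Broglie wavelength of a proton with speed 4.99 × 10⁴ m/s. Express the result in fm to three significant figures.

λ = 7940 fm

p = mv = 1.673 × 10⁻²⁷ × 4.99 × 10⁴ = 8.348 × 10⁻²³ kg·m/s.
λ = h/p = 6.626 × 10⁻³⁴ / 8.348 × 10⁻²³ = 7.94 × 10⁻¹² m = 7940 fm.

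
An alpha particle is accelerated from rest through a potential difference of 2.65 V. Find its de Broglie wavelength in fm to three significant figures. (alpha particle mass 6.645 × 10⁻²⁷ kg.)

λ = 6240 fm

KE = 2eV = 2 × 1.602 × 10⁻¹⁹ × 2.650 = 8.491 × 10⁻¹⁹ J.
p = √(2mKE) = √(2 × 6.645 × 10⁻²⁷ × 8.491 × 10⁻¹⁹) = 1.062 × 10⁻²² kg·m/s.
λ = h/p = 6.626 × 10⁻³⁴ / 1.062 × 10⁻²² = 6.24 × 10⁻¹² m = 6240 fm.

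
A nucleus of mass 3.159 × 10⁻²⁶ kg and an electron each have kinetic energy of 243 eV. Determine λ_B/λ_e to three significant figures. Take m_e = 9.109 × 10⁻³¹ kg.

λ_B/λ_e = 5.37 × 10⁻³

At fixed KE, p = √(2mKE) so λ = h/p ∝ 1/√m.
λ_B/λ_e = √(m_e/m_B) = √(9.109 × 10⁻³¹/3.159 × 10⁻²⁶) = √(2.884 × 10⁻⁵) = 5.37 × 10⁻³.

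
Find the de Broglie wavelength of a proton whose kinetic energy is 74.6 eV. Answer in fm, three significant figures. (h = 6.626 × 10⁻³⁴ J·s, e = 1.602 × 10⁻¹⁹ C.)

KE = 74.6 eV = 1.195 × 10⁻¹⁷ J.
p = √(2mKE) = √(2 × 1.673 × 10⁻²⁷ × 1.195 × 10⁻¹⁷) = 2.000 × 10⁻²² kg·m/s.
λ = h/p = 6.626 × 10⁻³⁴ / 2.000 × 10⁻²² = 3.31 × 10⁻¹² m = 3310 fm.

λ = 3310 fm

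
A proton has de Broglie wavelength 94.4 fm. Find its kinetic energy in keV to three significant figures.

KE = 91.9 keV

p = h/λ = 6.626 × 10⁻³⁴ / 9.440 × 10⁻¹⁴ = 7.019 × 10⁻²¹ kg·m/s.
KE = p²/(2m) = (7.019 × 10⁻²¹)² / (2 × 1.673 × 10⁻²⁷) = 1.472 × 10⁻¹⁴ J = 91.9 keV.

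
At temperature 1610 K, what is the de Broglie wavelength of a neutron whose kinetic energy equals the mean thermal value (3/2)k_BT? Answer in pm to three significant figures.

λ = 62.7 pm

KE = (3/2)k_BT = 1.5 × 1.381 × 10⁻²³ × 1610 = 3.335 × 10⁻²⁰ J.
p = √(2mKE) = √(2 × 1.675 × 10⁻²⁷ × 3.335 × 10⁻²⁰) = 1.057 × 10⁻²³ kg·m/s.
λ = h/p = 6.27 × 10⁻¹¹ m = 62.7 pm.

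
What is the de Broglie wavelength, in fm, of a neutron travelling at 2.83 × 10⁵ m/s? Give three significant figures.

λ = 1400 fm

p = mv = 1.675 × 10⁻²⁷ × 2.83 × 10⁵ = 4.740 × 10⁻²² kg·m/s.
λ = h/p = 6.626 × 10⁻³⁴ / 4.740 × 10⁻²² = 1.40 × 10⁻¹² m = 1400 fm.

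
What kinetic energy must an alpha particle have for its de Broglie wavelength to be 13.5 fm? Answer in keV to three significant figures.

p = h/λ = 6.626 × 10⁻³⁴ / 1.350 × 10⁻¹⁴ = 4.908 × 10⁻²⁰ kg·m/s.
KE = p²/(2m) = (4.908 × 10⁻²⁰)² / (2 × 6.645 × 10⁻²⁷) = 1.813 × 10⁻¹³ J = 1130 keV.

KE = 1130 keV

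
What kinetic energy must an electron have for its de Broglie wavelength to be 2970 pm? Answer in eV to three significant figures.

KE = 0.171 eV

p = h/λ = 6.626 × 10⁻³⁴ / 2.970 × 10⁻⁹ = 2.231 × 10⁻²⁵ kg·m/s.
KE = p²/(2m) = (2.231 × 10⁻²⁵)² / (2 × 9.109 × 10⁻³¹) = 2.732 × 10⁻²⁰ J = 0.171 eV.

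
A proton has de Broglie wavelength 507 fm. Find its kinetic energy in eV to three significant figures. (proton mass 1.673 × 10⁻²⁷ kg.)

KE = 3190 eV

p = h/λ = 6.626 × 10⁻³⁴ / 5.070 × 10⁻¹³ = 1.307 × 10⁻²¹ kg·m/s.
KE = p²/(2m) = (1.307 × 10⁻²¹)² / (2 × 1.673 × 10⁻²⁷) = 5.105 × 10⁻¹⁶ J = 3190 eV.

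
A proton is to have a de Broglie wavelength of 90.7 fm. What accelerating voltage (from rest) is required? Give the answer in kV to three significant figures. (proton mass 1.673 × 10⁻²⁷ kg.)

V = 99.6 kV

p = h/λ = 6.626 × 10⁻³⁴ / 9.070 × 10⁻¹⁴ = 7.305 × 10⁻²¹ kg·m/s.
KE = p²/(2m) = 1.595 × 10⁻¹⁴ J.
V = KE/e = 1.595 × 10⁻¹⁴ / (1.602 × 10⁻¹⁹) = 99.6 kV.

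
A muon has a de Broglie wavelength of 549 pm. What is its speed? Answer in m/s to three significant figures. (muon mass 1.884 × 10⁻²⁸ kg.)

v = 6410 m/s

p = h/λ = 6.626 × 10⁻³⁴ / 5.490 × 10⁻¹⁰ = 1.207 × 10⁻²⁴ kg·m/s.
v = p/m = 1.207 × 10⁻²⁴ / 1.884 × 10⁻²⁸ = 6.41 × 10³ m/s = 6410 m/s.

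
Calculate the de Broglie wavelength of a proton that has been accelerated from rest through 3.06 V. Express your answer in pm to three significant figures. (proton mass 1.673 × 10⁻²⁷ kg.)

KE = eV = 1.602 × 10⁻¹⁹ × 3.060 = 4.902 × 10⁻¹⁹ J.
p = √(2mKE) = √(2 × 1.673 × 10⁻²⁷ × 4.902 × 10⁻¹⁹) = 4.050 × 10⁻²³ kg·m/s.
λ = h/p = 6.626 × 10⁻³⁴ / 4.050 × 10⁻²³ = 1.64 × 10⁻¹¹ m = 16.4 pm.

λ = 16.4 pm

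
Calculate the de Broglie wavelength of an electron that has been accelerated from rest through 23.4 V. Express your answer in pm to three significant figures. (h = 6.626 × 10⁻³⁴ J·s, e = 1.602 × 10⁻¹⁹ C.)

λ = 254 pm

KE = eV = 1.602 × 10⁻¹⁹ × 23.40 = 3.749 × 10⁻¹⁸ J.
p = √(2mKE) = √(2 × 9.109 × 10⁻³¹ × 3.749 × 10⁻¹⁸) = 2.613 × 10⁻²⁴ kg·m/s.
λ = h/p = 6.626 × 10⁻³⁴ / 2.613 × 10⁻²⁴ = 2.54 × 10⁻¹⁰ m = 254 pm.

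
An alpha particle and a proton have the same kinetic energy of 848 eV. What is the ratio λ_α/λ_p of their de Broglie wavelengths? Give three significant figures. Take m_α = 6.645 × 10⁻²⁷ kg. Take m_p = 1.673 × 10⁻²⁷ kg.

At fixed KE, p = √(2mKE) so λ = h/p ∝ 1/√m.
λ_α/λ_p = √(m_p/m_α) = √(1.673 × 10⁻²⁷/6.645 × 10⁻²⁷) = √(0.2518) = 0.502.

λ_α/λ_p = 0.502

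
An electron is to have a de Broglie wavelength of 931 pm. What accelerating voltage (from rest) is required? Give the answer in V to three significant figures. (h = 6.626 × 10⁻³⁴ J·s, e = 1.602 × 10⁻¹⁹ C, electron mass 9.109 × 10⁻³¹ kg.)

V = 1.74 V

p = h/λ = 6.626 × 10⁻³⁴ / 9.310 × 10⁻¹⁰ = 7.117 × 10⁻²⁵ kg·m/s.
KE = p²/(2m) = 2.780 × 10⁻¹⁹ J.
V = KE/e = 2.780 × 10⁻¹⁹ / (1.602 × 10⁻¹⁹) = 1.74 V.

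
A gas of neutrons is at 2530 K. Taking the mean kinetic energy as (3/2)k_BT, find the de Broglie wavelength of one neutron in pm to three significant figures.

λ = 50.0 pm

KE = (3/2)k_BT = 1.5 × 1.381 × 10⁻²³ × 2530 = 5.241 × 10⁻²⁰ J.
p = √(2mKE) = √(2 × 1.675 × 10⁻²⁷ × 5.241 × 10⁻²⁰) = 1.325 × 10⁻²³ kg·m/s.
λ = h/p = 5.00 × 10⁻¹¹ m = 50.0 pm.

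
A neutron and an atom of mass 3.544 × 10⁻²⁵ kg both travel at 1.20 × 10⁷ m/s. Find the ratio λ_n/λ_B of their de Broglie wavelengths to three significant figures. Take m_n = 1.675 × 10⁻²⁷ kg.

At fixed v, p = mv so λ = h/(mv) ∝ 1/m.
λ_n/λ_B = m_B/m_n = 3.544 × 10⁻²⁵/1.675 × 10⁻²⁷ = 212.

λ_n/λ_B = 212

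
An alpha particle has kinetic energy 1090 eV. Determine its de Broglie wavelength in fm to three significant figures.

KE = 1090 eV = 1.746 × 10⁻¹⁶ J.
p = √(2mKE) = √(2 × 6.645 × 10⁻²⁷ × 1.746 × 10⁻¹⁶) = 1.523 × 10⁻²¹ kg·m/s.
λ = h/p = 6.626 × 10⁻³⁴ / 1.523 × 10⁻²¹ = 4.35 × 10⁻¹³ m = 435 fm.

λ = 435 fm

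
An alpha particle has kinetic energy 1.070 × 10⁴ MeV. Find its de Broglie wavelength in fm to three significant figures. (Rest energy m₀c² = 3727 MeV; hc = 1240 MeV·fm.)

Total energy E = KE + m₀c² = 1.070 × 10⁴ + 3727 = 14427 MeV.
(pc)² = E² − (m₀c²)² = (14427)² − (3727)² = 1.942 × 10⁸ MeV², so pc = 1.394 × 10⁴ MeV.
λ = hc/(pc) = 1240 MeV·fm / 1.394 × 10⁴ MeV = 0.0890 fm.

λ = 0.0890 fm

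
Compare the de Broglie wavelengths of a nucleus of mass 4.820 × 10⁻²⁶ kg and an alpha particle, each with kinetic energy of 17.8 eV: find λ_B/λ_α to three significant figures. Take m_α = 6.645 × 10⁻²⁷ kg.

At fixed KE, p = √(2mKE) so λ = h/p ∝ 1/√m.
λ_B/λ_α = √(m_α/m_B) = √(6.645 × 10⁻²⁷/4.820 × 10⁻²⁶) = √(0.1379) = 0.371.

λ_B/λ_α = 0.371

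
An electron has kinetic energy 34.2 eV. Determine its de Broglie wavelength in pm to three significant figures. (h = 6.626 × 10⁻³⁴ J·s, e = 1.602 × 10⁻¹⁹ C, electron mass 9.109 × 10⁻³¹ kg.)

λ = 210 pm

KE = 34.2 eV = 5.479 × 10⁻¹⁸ J.
p = √(2mKE) = √(2 × 9.109 × 10⁻³¹ × 5.479 × 10⁻¹⁸) = 3.159 × 10⁻²⁴ kg·m/s.
λ = h/p = 6.626 × 10⁻³⁴ / 3.159 × 10⁻²⁴ = 2.10 × 10⁻¹⁰ m = 210 pm.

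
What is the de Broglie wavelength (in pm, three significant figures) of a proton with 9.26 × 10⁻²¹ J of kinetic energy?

λ = 119 pm

p = √(2mKE) = √(2 × 1.673 × 10⁻²⁷ × 9.260 × 10⁻²¹) = 5.566 × 10⁻²⁴ kg·m/s.
λ = h/p = 6.626 × 10⁻³⁴ / 5.566 × 10⁻²⁴ = 1.19 × 10⁻¹⁰ m = 119 pm.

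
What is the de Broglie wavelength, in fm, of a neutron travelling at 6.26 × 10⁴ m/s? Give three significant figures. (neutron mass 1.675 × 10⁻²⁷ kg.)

p = mv = 1.675 × 10⁻²⁷ × 6.26 × 10⁴ = 1.049 × 10⁻²² kg·m/s.
λ = h/p = 6.626 × 10⁻³⁴ / 1.049 × 10⁻²² = 6.32 × 10⁻¹² m = 6320 fm.

λ = 6320 fm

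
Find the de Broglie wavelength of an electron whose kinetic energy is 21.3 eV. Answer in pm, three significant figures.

λ = 266 pm

KE = 21.3 eV = 3.412 × 10⁻¹⁸ J.
p = √(2mKE) = √(2 × 9.109 × 10⁻³¹ × 3.412 × 10⁻¹⁸) = 2.493 × 10⁻²⁴ kg·m/s.
λ = h/p = 6.626 × 10⁻³⁴ / 2.493 × 10⁻²⁴ = 2.66 × 10⁻¹⁰ m = 266 pm.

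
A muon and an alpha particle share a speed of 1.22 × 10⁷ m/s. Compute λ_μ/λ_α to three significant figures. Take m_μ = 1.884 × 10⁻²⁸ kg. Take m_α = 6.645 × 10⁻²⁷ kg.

λ_μ/λ_α = 35.3

At fixed v, p = mv so λ = h/(mv) ∝ 1/m.
λ_μ/λ_α = m_α/m_μ = 6.645 × 10⁻²⁷/1.884 × 10⁻²⁸ = 35.3.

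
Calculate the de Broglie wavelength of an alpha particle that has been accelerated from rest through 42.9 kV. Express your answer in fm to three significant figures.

KE = 2eV = 2 × 1.602 × 10⁻¹⁹ × 4.290 × 10⁴ = 1.375 × 10⁻¹⁴ J.
p = √(2mKE) = √(2 × 6.645 × 10⁻²⁷ × 1.375 × 10⁻¹⁴) = 1.352 × 10⁻²⁰ kg·m/s.
λ = h/p = 6.626 × 10⁻³⁴ / 1.352 × 10⁻²⁰ = 4.90 × 10⁻¹⁴ m = 49.0 fm.

λ = 49.0 fm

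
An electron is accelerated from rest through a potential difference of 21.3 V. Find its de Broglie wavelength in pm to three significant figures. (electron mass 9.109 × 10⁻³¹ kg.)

λ = 266 pm

KE = eV = 1.602 × 10⁻¹⁹ × 21.30 = 3.412 × 10⁻¹⁸ J.
p = √(2mKE) = √(2 × 9.109 × 10⁻³¹ × 3.412 × 10⁻¹⁸) = 2.493 × 10⁻²⁴ kg·m/s.
λ = h/p = 6.626 × 10⁻³⁴ / 2.493 × 10⁻²⁴ = 2.66 × 10⁻¹⁰ m = 266 pm.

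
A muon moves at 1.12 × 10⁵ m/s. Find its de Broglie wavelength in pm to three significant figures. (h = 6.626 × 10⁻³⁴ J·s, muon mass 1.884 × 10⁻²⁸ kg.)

p = mv = 1.884 × 10⁻²⁸ × 1.12 × 10⁵ = 2.110 × 10⁻²³ kg·m/s.
λ = h/p = 6.626 × 10⁻³⁴ / 2.110 × 10⁻²³ = 3.14 × 10⁻¹¹ m = 31.4 pm.

λ = 31.4 pm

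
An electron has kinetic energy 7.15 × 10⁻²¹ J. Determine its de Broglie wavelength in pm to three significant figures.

λ = 5810 pm

p = √(2mKE) = √(2 × 9.109 × 10⁻³¹ × 7.150 × 10⁻²¹) = 1.141 × 10⁻²⁵ kg·m/s.
λ = h/p = 6.626 × 10⁻³⁴ / 1.141 × 10⁻²⁵ = 5.81 × 10⁻⁹ m = 5810 pm.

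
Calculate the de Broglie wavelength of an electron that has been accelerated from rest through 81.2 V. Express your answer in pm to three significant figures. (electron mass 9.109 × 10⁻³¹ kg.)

KE = eV = 1.602 × 10⁻¹⁹ × 81.20 = 1.301 × 10⁻¹⁷ J.
p = √(2mKE) = √(2 × 9.109 × 10⁻³¹ × 1.301 × 10⁻¹⁷) = 4.868 × 10⁻²⁴ kg·m/s.
λ = h/p = 6.626 × 10⁻³⁴ / 4.868 × 10⁻²⁴ = 1.36 × 10⁻¹⁰ m = 136 pm.

λ = 136 pm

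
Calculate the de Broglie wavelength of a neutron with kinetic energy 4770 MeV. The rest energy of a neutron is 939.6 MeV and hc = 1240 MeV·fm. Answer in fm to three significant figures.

Total energy E = KE + m₀c² = 4770 + 939.6 = 5709.6 MeV.
(pc)² = E² − (m₀c²)² = (5709.6)² − (939.6)² = 3.172 × 10⁷ MeV², so pc = 5632 MeV.
λ = hc/(pc) = 1240 MeV·fm / 5632 MeV = 0.220 fm.

λ = 0.220 fm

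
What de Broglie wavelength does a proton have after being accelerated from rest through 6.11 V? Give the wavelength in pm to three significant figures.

λ = 11.6 pm

KE = eV = 1.602 × 10⁻¹⁹ × 6.110 = 9.788 × 10⁻¹⁹ J.
p = √(2mKE) = √(2 × 1.673 × 10⁻²⁷ × 9.788 × 10⁻¹⁹) = 5.723 × 10⁻²³ kg·m/s.
λ = h/p = 6.626 × 10⁻³⁴ / 5.723 × 10⁻²³ = 1.16 × 10⁻¹¹ m = 11.6 pm.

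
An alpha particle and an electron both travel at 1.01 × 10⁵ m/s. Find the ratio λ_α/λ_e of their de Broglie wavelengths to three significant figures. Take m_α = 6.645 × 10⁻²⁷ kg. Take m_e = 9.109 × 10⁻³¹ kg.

At fixed v, p = mv so λ = h/(mv) ∝ 1/m.
λ_α/λ_e = m_e/m_α = 9.109 × 10⁻³¹/6.645 × 10⁻²⁷ = 1.37 × 10⁻⁴.

λ_α/λ_e = 1.37 × 10⁻⁴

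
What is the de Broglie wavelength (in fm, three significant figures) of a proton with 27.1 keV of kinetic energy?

KE = 27.1 keV = 4.341 × 10⁻¹⁵ J.
p = √(2mKE) = √(2 × 1.673 × 10⁻²⁷ × 4.341 × 10⁻¹⁵) = 3.811 × 10⁻²¹ kg·m/s.
λ = h/p = 6.626 × 10⁻³⁴ / 3.811 × 10⁻²¹ = 1.74 × 10⁻¹³ m = 174 fm.

λ = 174 fm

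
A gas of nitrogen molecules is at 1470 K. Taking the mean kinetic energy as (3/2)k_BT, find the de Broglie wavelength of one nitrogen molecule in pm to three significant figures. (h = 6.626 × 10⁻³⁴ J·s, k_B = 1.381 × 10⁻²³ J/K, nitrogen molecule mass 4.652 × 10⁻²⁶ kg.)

λ = 12.4 pm

KE = (3/2)k_BT = 1.5 × 1.381 × 10⁻²³ × 1470 = 3.045 × 10⁻²⁰ J.
p = √(2mKE) = √(2 × 4.652 × 10⁻²⁶ × 3.045 × 10⁻²⁰) = 5.323 × 10⁻²³ kg·m/s.
λ = h/p = 1.24 × 10⁻¹¹ m = 12.4 pm.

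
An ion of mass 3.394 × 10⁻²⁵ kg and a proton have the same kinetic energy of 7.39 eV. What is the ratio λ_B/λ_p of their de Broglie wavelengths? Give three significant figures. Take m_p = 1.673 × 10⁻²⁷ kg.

λ_B/λ_p = 0.0702

At fixed KE, p = √(2mKE) so λ = h/p ∝ 1/√m.
λ_B/λ_p = √(m_p/m_B) = √(1.673 × 10⁻²⁷/3.394 × 10⁻²⁵) = √(4.929 × 10⁻³) = 0.0702.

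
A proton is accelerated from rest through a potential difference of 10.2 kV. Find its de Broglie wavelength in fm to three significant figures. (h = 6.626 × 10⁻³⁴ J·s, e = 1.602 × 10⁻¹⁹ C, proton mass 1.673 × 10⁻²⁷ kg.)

KE = eV = 1.602 × 10⁻¹⁹ × 1.020 × 10⁴ = 1.634 × 10⁻¹⁵ J.
p = √(2mKE) = √(2 × 1.673 × 10⁻²⁷ × 1.634 × 10⁻¹⁵) = 2.338 × 10⁻²¹ kg·m/s.
λ = h/p = 6.626 × 10⁻³⁴ / 2.338 × 10⁻²¹ = 2.83 × 10⁻¹³ m = 283 fm.

λ = 283 fm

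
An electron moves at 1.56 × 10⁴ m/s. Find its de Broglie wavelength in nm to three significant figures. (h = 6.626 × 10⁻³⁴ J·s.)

λ = 46.6 nm

p = mv = 9.109 × 10⁻³¹ × 1.56 × 10⁴ = 1.421 × 10⁻²⁶ kg·m/s.
λ = h/p = 6.626 × 10⁻³⁴ / 1.421 × 10⁻²⁶ = 4.66 × 10⁻⁸ m = 46.6 nm.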